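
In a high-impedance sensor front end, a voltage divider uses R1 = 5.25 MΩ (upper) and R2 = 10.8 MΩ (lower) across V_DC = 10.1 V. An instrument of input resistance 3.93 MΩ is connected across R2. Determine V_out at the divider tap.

V_out ≈ 3.58 V

First combine the lower leg with the load: R2 ‖ R_L = 2.881 MΩ.
Voltage divider with the loaded lower leg: V_out = 10.1 × 2.881/(5.25 + 2.881) = 10.1 × 0.3544 = 3.579 V.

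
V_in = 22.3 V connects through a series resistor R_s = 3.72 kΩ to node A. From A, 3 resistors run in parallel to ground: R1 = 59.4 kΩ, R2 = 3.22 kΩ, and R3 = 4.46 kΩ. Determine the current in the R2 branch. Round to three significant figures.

I ≈ 2.27 mA

Parallel bank: R_p = 1/(1/59.4 + 1/3.22 + 1/4.46) = 1.813 kΩ.
V_A = 22.3 × 1.813/5.533 = 7.307 V.
I(R2) = V_A / R2 = 7.307/3.22 = 2.269 mA.
(Check via current divider: I_total = 4.030 mA; share G_k/ΣG = 0.5630 → same result.)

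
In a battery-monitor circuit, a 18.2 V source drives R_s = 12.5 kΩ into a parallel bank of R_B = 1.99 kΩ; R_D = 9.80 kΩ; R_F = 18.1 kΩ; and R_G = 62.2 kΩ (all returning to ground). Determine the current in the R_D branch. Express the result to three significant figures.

I ≈ 0.197 mA

Combine the parallel branches: R_p = (1/1.99 + 1/9.80 + 1/18.1 + 1/62.2)⁻¹ = 1.480 kΩ.
V_A = 18.2 × 1.480/13.98 = 1.926 V.
Branch current I = V_A/R_D = 1.926/9.80 = 0.1966 mA.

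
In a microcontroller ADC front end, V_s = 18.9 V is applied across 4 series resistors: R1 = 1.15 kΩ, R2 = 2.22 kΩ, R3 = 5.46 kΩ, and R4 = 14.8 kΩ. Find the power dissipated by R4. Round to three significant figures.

P ≈ 9.47 mW

ΣR = 23.63 kΩ → I = 18.9/23.63 = 0.7998 mA.
P = I²R = 0.6397 × 14.8 = 9.468 mW.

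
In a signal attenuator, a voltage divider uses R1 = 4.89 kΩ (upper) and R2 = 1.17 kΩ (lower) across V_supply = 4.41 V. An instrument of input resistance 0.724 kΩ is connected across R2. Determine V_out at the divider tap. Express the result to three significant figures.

R2 ‖ R_L = (1.17 × 0.724)/(1.17 + 0.724) = 0.4472 kΩ.
Then V_out = V_supply · R2'/(R1 + R2') = 4.41 × 0.4472/5.337 = 0.3695 V.
(Unloaded it would be 0.851 V; the load pulls it down.)

V_out ≈ 0.370 V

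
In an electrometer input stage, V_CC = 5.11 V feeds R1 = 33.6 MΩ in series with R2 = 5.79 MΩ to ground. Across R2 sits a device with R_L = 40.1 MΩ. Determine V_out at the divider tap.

The load sits in parallel with R2, giving an effective lower resistance R2' = R2·R_L/(R2+R_L) = 5.059 MΩ.
Then V_out = V_CC · R2'/(R1 + R2') = 5.11 × 5.059/38.66 = 0.6688 V.
(Unloaded it would be 0.751 V; the load pulls it down.)

V_out ≈ 0.669 V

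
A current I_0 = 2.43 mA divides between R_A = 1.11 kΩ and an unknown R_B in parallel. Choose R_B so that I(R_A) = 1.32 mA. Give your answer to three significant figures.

R_B ≈ 1.32 kΩ

In a two-way split, I_A/I_0 = R_B/(R_A + R_B).
1.32/2.43 = R_B/(R_A + R_B) → R_B = R_A · (0.5432)/(1 − 0.5432) = 1.11 × 1.189 = 1.320 kΩ.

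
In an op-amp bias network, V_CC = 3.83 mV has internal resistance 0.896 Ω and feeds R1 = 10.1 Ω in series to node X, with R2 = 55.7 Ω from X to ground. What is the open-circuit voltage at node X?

V_th ≈ 3.20 mV

R1' = 0.896 + 10.1 = 11.00 Ω (source resistance + R1).
Open-circuit (no load on X): V_th = V_CC · R2/(R1' + R2) = 3.83 × 55.7/(11.00 + 55.7) = 3.199 mV.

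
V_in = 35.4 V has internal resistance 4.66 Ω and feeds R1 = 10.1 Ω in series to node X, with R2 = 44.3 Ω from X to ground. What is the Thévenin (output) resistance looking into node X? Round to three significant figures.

R_th ≈ 11.1 Ω

R1' = 4.66 + 10.1 = 14.76 Ω (source resistance + R1).
Zeroing V_in shorts the top of R1' to ground, so R_th = R1' ‖ R2 = 11.07 Ω.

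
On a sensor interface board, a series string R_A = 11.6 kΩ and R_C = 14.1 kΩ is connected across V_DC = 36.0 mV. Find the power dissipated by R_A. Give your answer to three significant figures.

ΣR = 25.70 kΩ → I = 36.0/25.70 = 1.401 µA.
V(R_A) = I·R = 16.25 mV; P = V·I = 16.25 × 1.401 = 22.76 nW.

P ≈ 22.8 nW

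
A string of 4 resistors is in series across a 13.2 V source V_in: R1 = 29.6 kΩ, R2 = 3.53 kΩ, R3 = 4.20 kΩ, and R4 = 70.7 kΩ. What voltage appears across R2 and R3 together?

Series total: ΣR = 29.6 + 3.53 + 4.20 + 70.7 = 108.0 kΩ.
R_{R2..R3} = 3.53 + 4.20 = 7.730 kΩ.
By the voltage-divider rule, V = 13.2 × 7.730/108.0 = 0.9445 V.

V ≈ 0.945 V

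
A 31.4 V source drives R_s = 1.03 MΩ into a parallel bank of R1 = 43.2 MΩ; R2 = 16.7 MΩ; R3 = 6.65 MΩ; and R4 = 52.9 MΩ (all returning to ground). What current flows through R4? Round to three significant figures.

I ≈ 0.471 µA

Parallel bank: R_p = 1/(1/43.2 + 1/16.7 + 1/6.65 + 1/52.9) = 3.963 MΩ.
Node voltage V_A = V_in · R_p/(R_s + R_p) = 31.4 × 0.7937 = 24.92 V.
Branch current I = V_A/R4 = 24.92/52.9 = 0.4711 µA.
(Equivalently: I_total = 6.288 µA, then current-divider fraction G_k/ΣG = 0.07492.)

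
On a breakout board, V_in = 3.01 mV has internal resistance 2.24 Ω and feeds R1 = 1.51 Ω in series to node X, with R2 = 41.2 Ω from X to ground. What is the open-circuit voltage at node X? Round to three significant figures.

V_th ≈ 2.76 mV

R1' = 2.24 + 1.51 = 3.750 Ω (source resistance + R1).
V_th is the unloaded tap voltage: V_in · R2/(R1'+R2) = 3.01 × 0.9166 = 2.759 mV.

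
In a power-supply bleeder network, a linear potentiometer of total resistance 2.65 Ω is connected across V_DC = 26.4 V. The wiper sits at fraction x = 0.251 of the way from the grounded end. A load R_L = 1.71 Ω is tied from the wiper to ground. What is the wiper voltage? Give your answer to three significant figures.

The pot divides into 1.985 Ω above the wiper and 0.6652 Ω below.
Lower segment in parallel with the load: 0.6652 ‖ 1.71 = 0.4789 Ω.
Loaded-divider output: V_out = 26.4 × 0.1944 = 5.131 V.

V_out ≈ 5.13 V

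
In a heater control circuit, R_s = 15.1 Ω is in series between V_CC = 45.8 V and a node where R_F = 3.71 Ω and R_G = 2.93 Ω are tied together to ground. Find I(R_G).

Equivalent of the parallel group: R_p = 1.637 Ω.
V_A by voltage divider: V_A = 45.8 × 1.637/(15.1 + 1.637) = 4.480 V.
Branch current I = V_A/R_G = 4.480/2.93 = 1.529 A.
(Check via current divider: I_total = 2.736 A; share G_k/ΣG = 0.5587 → same result.)

I ≈ 1.53 A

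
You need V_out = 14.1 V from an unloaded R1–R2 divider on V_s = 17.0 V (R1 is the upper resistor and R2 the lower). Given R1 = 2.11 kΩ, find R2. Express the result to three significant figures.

R2 ≈ 10.3 kΩ

Required fraction k = V_out/V_s = 0.8294.
So R2 = R1 · V_out/(V_s − V_out) = 2.11 × 14.1/(17.0 − 14.1) = 2.11 × 4.862 = 10.26 kΩ.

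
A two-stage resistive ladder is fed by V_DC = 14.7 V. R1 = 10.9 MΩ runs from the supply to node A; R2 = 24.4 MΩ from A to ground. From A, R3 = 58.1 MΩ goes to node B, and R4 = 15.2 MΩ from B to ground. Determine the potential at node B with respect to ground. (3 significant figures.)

V_B ≈ 1.91 V

Looking into the second stage from A: R3 + R4 = 73.30 MΩ appears in parallel with R2.
R2 ‖ (R3+R4) = 18.31 MΩ.
So V_A = 14.7 × 0.6268 = 9.214 V.
V_B = V_A × 0.2074 = 1.911 V.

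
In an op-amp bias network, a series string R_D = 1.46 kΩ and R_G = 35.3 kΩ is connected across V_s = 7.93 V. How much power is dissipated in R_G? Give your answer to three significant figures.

The common current is I = 7.93/36.76 = 0.2157 mA.
P(R_G) = I²·R_G = (0.2157)² × 35.3 = 1.643 mW.

P ≈ 1.64 mW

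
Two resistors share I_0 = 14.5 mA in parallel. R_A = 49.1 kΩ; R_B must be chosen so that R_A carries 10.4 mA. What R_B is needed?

Two-branch current divider: I_A = I_0 · R_B/(R_A + R_B).
10.4/14.5 = R_B/(R_A + R_B) → R_B = R_A · (0.7172)/(1 − 0.7172) = 49.1 × 2.537 = 124.5 kΩ.

R_B ≈ 125 kΩ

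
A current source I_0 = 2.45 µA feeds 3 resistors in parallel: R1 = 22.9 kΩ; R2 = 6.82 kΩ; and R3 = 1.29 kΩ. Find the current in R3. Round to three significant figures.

Total conductance ΣG = 1/22.9 + 1/6.82 + 1/1.29 = 0.9655 (units of 1/kΩ).
Current divider: I(R3) = I_0 · G_k/ΣG = 2.45 × (0.7752/0.9655) = 2.45 × 0.8029 = 1.967 µA.

I ≈ 1.97 µA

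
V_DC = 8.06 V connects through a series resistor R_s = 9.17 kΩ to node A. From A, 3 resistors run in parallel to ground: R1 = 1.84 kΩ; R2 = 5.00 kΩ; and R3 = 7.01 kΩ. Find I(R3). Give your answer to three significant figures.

Equivalent of the parallel group: R_p = 1.129 kΩ.
Node voltage V_A = V_DC · R_p/(R_s + R_p) = 8.06 × 0.1096 = 0.8832 V.
I(R3) = V_A / R3 = 0.8832/7.01 = 0.1260 mA.

I ≈ 0.126 mA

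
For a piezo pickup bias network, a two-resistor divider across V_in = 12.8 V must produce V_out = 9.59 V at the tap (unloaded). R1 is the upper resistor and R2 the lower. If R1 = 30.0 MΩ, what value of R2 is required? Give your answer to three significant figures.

R2 ≈ 89.6 MΩ

The divider ratio is R2/(R1+R2) = 9.59/12.8 = 0.7492.
R2 = R1 · 0.7492/(1 − 0.7492) = 89.63 MΩ.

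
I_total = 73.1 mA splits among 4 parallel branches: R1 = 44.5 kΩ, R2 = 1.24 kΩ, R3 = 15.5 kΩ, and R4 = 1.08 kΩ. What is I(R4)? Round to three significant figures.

I ≈ 37.2 mA

Total conductance ΣG = 1/44.5 + 1/1.24 + 1/15.5 + 1/1.08 = 1.819 (units of 1/kΩ).
Current divider: I(R4) = I_total · G_k/ΣG = 73.1 × (0.9259/1.819) = 73.1 × 0.5089 = 37.20 mA.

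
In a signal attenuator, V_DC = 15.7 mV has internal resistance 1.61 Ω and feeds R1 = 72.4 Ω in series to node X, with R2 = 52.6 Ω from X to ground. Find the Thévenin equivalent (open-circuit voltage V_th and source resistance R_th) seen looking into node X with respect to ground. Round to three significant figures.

R1' = 1.61 + 72.4 = 74.01 Ω (source resistance + R1).
V_th is the unloaded tap voltage: V_DC · R2/(R1'+R2) = 15.7 × 0.4154 = 6.523 mV.
With V_DC suppressed (replaced by a short), R_th = R1' ‖ R2 = (74.01 × 52.6)/(74.01 + 52.6) = 30.75 Ω.

V_th ≈ 6.52 mV, R_th ≈ 30.7 Ω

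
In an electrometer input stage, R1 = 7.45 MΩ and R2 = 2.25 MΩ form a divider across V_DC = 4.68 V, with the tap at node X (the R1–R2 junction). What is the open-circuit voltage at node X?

V_th ≈ 1.09 V

With X open, the divider is unloaded: V_th = 4.68 × 2.25/9.700 = 1.086 V.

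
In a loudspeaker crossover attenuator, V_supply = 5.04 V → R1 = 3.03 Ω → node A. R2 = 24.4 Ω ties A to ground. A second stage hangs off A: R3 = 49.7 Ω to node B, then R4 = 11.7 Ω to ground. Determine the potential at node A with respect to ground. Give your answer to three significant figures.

V_A ≈ 4.29 V

Node A sees R2 in parallel with the series input of stage 2, R3 + R4 = 61.40 Ω.
Effective lower resistance at A: R2 ‖ 61.40 = 17.46 Ω.
First divider: V_A = V_supply · 17.46/(3.03 + 17.46) = 4.295 V.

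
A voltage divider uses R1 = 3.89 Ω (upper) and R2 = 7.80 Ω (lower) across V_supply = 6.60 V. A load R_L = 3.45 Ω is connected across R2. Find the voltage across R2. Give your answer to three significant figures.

R2 ‖ R_L = (7.80 × 3.45)/(7.80 + 3.45) = 2.392 Ω.
Now apply the divider: V_out = 6.60 × 0.3808 = 2.513 V.
(Unloaded it would be 4.40 V; the load pulls it down.)

V_out ≈ 2.51 V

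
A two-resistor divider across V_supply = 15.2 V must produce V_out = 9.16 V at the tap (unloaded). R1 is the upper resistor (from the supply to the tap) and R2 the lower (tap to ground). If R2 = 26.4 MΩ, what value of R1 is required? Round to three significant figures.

R1 ≈ 17.4 MΩ

Required fraction k = V_out/V_supply = 0.6026.
R1 = R2·(1/k − 1) = 26.4 × 0.6594 = 17.41 MΩ.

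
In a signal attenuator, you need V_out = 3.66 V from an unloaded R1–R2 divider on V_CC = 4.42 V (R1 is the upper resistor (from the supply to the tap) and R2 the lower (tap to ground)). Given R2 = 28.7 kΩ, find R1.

R1 ≈ 5.96 kΩ

V_out/V_CC = R2/(R1+R2) = 0.8281.
So R1 = R2 · (V_CC/V_out − 1) = 28.7 × (4.42/3.66 − 1) = 28.7 × 0.2077 = 5.960 kΩ.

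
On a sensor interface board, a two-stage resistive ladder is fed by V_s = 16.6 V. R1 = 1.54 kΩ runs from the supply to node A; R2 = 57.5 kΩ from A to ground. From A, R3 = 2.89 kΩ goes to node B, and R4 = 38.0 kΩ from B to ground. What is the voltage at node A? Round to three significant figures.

V_A ≈ 15.6 V

Node A sees R2 in parallel with the series input of stage 2, R3 + R4 = 40.89 kΩ.
Effective lower resistance at A: R2 ‖ 40.89 = 23.90 kΩ.
So V_A = 16.6 × 0.9395 = 15.59 V.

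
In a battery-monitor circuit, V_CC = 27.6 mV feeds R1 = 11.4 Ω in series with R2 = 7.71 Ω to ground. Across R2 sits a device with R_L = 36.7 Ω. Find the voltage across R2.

V_out ≈ 9.90 mV

The load sits in parallel with R2, giving an effective lower resistance R2' = R2·R_L/(R2+R_L) = 6.371 Ω.
Voltage divider with the loaded lower leg: V_out = 27.6 × 6.371/(11.4 + 6.371) = 27.6 × 0.3585 = 9.895 mV.
(Unloaded it would be 11.1 mV; the load pulls it down.)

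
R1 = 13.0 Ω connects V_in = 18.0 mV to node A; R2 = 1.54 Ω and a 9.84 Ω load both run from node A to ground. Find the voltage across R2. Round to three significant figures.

R2 ‖ R_L = (1.54 × 9.84)/(1.54 + 9.84) = 1.332 Ω.
Then V_out = V_in · R2'/(R1 + R2') = 18.0 × 1.332/14.33 = 1.672 mV.

V_out ≈ 1.67 mV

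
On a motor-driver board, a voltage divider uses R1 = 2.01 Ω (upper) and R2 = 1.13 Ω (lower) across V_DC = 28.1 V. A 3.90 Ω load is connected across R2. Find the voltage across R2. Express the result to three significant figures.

The load sits in parallel with R2, giving an effective lower resistance R2' = R2·R_L/(R2+R_L) = 0.8761 Ω.
Voltage divider with the loaded lower leg: V_out = 28.1 × 0.8761/(2.01 + 0.8761) = 28.1 × 0.3036 = 8.530 V.

V_out ≈ 8.53 V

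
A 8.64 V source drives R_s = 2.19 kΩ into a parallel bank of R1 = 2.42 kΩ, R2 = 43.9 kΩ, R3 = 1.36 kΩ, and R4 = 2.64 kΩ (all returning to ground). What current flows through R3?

I ≈ 1.45 mA

Equivalent of the parallel group: R_p = 0.6451 kΩ.
V_A by voltage divider: V_A = 8.64 × 0.6451/(2.19 + 0.6451) = 1.966 V.
Branch current I = V_A/R3 = 1.966/1.36 = 1.446 mA.
(Equivalently: I_total = 3.047 mA, then current-divider fraction G_k/ΣG = 0.4744.)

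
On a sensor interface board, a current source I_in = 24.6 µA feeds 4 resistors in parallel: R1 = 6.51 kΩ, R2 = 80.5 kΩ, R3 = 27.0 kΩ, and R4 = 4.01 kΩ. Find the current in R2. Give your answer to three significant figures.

I ≈ 0.675 µA

Conductances: ΣG = 1/6.51 + 1/80.5 + 1/27.0 + 1/4.01 = 0.4524 (1/kΩ).
By the current-divider rule, I = I_in · G_k/ΣG = 24.6 × 0.02746 = 0.6754 µA.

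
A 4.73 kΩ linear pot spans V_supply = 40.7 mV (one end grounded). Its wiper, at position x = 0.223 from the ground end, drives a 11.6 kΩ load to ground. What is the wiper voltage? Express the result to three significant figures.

V_out ≈ 8.48 mV

Split the track: R_lower = x·R_p = 1.055 kΩ, R_upper = (1−x)·R_p = 3.675 kΩ.
(x·R_p) ‖ R_L = 0.9669 kΩ.
Then V_out = V_supply · 0.9669/(3.675 + 0.9669) = 8.477 mV.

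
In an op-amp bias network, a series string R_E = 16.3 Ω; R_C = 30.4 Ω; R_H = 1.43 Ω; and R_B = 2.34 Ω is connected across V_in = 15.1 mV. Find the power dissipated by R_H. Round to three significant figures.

P ≈ 0.128 µW

Series current I = V_in/ΣR = 15.1/50.47 = 0.2992 mA.
P(R_H) = I²·R_H = (0.2992)² × 1.43 = 0.1280 µW.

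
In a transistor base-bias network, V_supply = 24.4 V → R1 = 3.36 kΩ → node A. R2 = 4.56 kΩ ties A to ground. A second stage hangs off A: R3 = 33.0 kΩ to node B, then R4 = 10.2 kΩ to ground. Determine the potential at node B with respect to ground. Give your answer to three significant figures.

The second stage (R3 + R4 = 43.20 kΩ) loads node A in parallel with R2.
R2 ‖ (R3+R4) = 4.125 kΩ.
V_A = 24.4 × 4.125/(3.36 + 4.125) = 13.45 V.
Then the unloaded second divider: V_B = V_A × R4/(R3+R4) = 13.45 × 0.2361 = 3.175 V.

V_B ≈ 3.17 V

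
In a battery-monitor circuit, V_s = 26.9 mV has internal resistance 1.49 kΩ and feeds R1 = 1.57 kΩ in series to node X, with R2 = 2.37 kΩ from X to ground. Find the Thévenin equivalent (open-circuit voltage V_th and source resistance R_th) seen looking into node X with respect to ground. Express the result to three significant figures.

V_th ≈ 11.7 mV, R_th ≈ 1.34 kΩ

R1' = 1.49 + 1.57 = 3.060 kΩ (source resistance + R1).
V_th is the unloaded tap voltage: V_s · R2/(R1'+R2) = 26.9 × 0.4365 = 11.74 mV.
Zeroing V_s shorts the top of R1' to ground, so R_th = R1' ‖ R2 = 1.336 kΩ.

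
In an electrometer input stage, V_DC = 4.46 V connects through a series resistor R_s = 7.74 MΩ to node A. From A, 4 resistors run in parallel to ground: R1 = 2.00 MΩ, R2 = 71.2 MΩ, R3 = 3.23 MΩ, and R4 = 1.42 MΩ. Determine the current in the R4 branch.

I ≈ 0.245 µA

Combine the parallel branches: R_p = (1/2.00 + 1/71.2 + 1/3.23 + 1/1.42)⁻¹ = 0.6545 MΩ.
Node voltage V_A = V_DC · R_p/(R_s + R_p) = 4.46 × 0.07797 = 0.3477 V.
Branch current I = V_A/R4 = 0.3477/1.42 = 0.2449 µA.
(Equivalently: I_total = 0.5313 µA, then current-divider fraction G_k/ΣG = 0.4609.)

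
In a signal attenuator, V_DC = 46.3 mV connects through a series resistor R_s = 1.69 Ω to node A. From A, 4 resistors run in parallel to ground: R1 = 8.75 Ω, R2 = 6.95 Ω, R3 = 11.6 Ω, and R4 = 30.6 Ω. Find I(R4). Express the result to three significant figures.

I ≈ 0.924 mA

Combine the parallel branches: R_p = (1/8.75 + 1/6.95 + 1/11.6 + 1/30.6)⁻¹ = 2.652 Ω.
V_A by voltage divider: V_A = 46.3 × 2.652/(1.69 + 2.652) = 28.28 mV.
Branch current I = V_A/R4 = 28.28/30.6 = 0.9242 mA.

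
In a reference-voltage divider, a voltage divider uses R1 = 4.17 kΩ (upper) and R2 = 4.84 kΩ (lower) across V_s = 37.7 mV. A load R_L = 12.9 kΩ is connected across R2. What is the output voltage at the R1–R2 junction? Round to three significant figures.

V_out ≈ 17.3 mV

R2 ‖ R_L = (4.84 × 12.9)/(4.84 + 12.9) = 3.520 kΩ.
Then V_out = V_s · R2'/(R1 + R2') = 37.7 × 3.520/7.690 = 17.26 mV.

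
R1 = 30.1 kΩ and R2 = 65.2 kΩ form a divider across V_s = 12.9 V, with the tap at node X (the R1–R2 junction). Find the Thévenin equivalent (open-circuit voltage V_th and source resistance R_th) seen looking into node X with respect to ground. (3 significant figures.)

V_th is the unloaded tap voltage: V_s · R2/(R1+R2) = 12.9 × 0.6842 = 8.826 V.
Looking into X with the source shorted: R_th = R1·R2/(R1+R2) = 30.10 × 65.2/95.30 = 20.59 kΩ.

V_th ≈ 8.83 V, R_th ≈ 20.6 kΩ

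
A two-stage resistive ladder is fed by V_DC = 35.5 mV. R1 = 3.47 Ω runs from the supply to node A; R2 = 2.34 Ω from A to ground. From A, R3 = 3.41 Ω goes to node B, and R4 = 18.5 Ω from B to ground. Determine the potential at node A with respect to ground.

Looking into the second stage from A: R3 + R4 = 21.91 Ω appears in parallel with R2.
R2 ‖ (R3+R4) = 2.114 Ω.
V_A = 35.5 × 2.114/(3.47 + 2.114) = 13.44 mV.

V_A ≈ 13.4 mV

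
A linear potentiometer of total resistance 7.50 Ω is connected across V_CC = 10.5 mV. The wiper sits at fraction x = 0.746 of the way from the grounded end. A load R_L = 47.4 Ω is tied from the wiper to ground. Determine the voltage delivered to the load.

V_out ≈ 7.60 mV

Split the track: R_lower = x·R_p = 5.595 Ω, R_upper = (1−x)·R_p = 1.905 Ω.
(x·R_p) ‖ R_L = 5.004 Ω.
Loaded-divider output: V_out = 10.5 × 0.7243 = 7.605 mV.
(Unloaded: V_out = x·V_CC = 7.83 mV.)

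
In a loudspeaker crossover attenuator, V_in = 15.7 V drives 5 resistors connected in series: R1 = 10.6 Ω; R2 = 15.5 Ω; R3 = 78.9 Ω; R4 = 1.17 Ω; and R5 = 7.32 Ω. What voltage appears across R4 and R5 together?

Total series resistance ΣR = 10.6 + 15.5 + 78.9 + 1.17 + 7.32 = 113.5 Ω.
R_{R4..R5} = 1.17 + 7.32 = 8.490 Ω.
By the voltage-divider rule, V = 15.7 × 8.490/113.5 = 1.174 V.

V ≈ 1.17 V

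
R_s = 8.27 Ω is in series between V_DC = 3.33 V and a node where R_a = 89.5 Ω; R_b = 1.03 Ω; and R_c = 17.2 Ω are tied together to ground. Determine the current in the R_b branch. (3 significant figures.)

I ≈ 0.337 A

Combine the parallel branches: R_p = (1/89.5 + 1/1.03 + 1/17.2)⁻¹ = 0.9614 Ω.
Node voltage V_A = V_DC · R_p/(R_s + R_p) = 3.33 × 0.1041 = 0.3468 V.
Branch current I = V_A/R_b = 0.3468/1.03 = 0.3367 A.
(Check via current divider: I_total = 0.3607 A; share G_k/ΣG = 0.9334 → same result.)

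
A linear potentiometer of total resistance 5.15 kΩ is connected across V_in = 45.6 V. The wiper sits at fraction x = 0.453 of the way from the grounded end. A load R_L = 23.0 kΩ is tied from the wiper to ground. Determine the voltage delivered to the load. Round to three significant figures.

The pot divides into 2.817 kΩ above the wiper and 2.333 kΩ below.
(x·R_p) ‖ R_L = 2.118 kΩ.
Loaded-divider output: V_out = 45.6 × 0.4292 = 19.57 V.

V_out ≈ 19.6 V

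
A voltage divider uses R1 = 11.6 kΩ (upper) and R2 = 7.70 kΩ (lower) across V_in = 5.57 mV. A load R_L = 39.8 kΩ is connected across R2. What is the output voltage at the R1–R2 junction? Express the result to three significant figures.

V_out ≈ 1.99 mV

The load sits in parallel with R2, giving an effective lower resistance R2' = R2·R_L/(R2+R_L) = 6.452 kΩ.
Then V_out = V_in · R2'/(R1 + R2') = 5.57 × 6.452/18.05 = 1.991 mV.
(Unloaded it would be 2.22 mV; the load pulls it down.)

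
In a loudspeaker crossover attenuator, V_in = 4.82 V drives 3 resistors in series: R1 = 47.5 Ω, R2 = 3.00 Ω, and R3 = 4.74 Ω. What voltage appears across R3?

Series total: ΣR = 47.5 + 3.00 + 4.74 = 55.24 Ω.
Voltage divider: V = V_in · (4.740 / 55.24) = 4.82 × 0.08581 = 0.4136 V.

V ≈ 0.414 V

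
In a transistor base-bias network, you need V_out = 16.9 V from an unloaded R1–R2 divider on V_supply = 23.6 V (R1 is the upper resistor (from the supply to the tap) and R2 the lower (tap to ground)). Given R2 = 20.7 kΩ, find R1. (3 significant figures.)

The divider ratio is R2/(R1+R2) = 16.9/23.6 = 0.7161.
So R1 = R2 · (V_supply/V_out − 1) = 20.7 × (23.6/16.9 − 1) = 20.7 × 0.3964 = 8.207 kΩ.

R1 ≈ 8.21 kΩ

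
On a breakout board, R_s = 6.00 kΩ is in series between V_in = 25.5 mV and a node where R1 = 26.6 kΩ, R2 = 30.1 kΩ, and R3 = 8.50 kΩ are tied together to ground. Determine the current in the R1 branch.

I ≈ 0.450 µA

Equivalent of the parallel group: R_p = 5.306 kΩ.
V_A by voltage divider: V_A = 25.5 × 5.306/(6.00 + 5.306) = 11.97 mV.
I(R1) = V_A / R1 = 11.97/26.6 = 0.4499 µA.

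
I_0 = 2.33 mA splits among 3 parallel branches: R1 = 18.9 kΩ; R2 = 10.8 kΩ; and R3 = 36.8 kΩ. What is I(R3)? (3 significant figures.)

I ≈ 0.367 mA

Conductances: ΣG = 1/18.9 + 1/10.8 + 1/36.8 = 0.1727 (1/kΩ).
By the current-divider rule, I = I_0 · G_k/ΣG = 2.33 × 0.1574 = 0.3667 mA.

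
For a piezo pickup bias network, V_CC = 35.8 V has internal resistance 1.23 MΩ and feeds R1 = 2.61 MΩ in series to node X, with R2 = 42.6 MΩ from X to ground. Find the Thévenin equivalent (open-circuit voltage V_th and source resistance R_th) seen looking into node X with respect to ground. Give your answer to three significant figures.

V_th ≈ 32.8 V, R_th ≈ 3.52 MΩ

R1' = 1.23 + 2.61 = 3.840 MΩ (source resistance + R1).
With X open, the divider is unloaded: V_th = 35.8 × 42.6/46.44 = 32.84 V.
With V_CC suppressed (replaced by a short), R_th = R1' ‖ R2 = (3.840 × 42.6)/(3.840 + 42.6) = 3.522 MΩ.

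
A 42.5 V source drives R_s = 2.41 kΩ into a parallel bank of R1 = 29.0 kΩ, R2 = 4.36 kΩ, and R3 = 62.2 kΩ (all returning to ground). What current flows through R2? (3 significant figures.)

I ≈ 5.82 mA

Equivalent of the parallel group: R_p = 3.572 kΩ.
V_A by voltage divider: V_A = 42.5 × 3.572/(2.41 + 3.572) = 25.38 V.
Branch current I = V_A/R2 = 25.38/4.36 = 5.821 mA.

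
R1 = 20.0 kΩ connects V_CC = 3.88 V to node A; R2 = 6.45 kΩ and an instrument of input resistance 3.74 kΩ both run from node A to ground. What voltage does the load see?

V_out ≈ 0.411 V

First combine the lower leg with the load: R2 ‖ R_L = 2.367 kΩ.
Voltage divider with the loaded lower leg: V_out = 3.88 × 2.367/(20.0 + 2.367) = 3.88 × 0.1058 = 0.4107 V.
(Unloaded it would be 0.946 V; the load pulls it down.)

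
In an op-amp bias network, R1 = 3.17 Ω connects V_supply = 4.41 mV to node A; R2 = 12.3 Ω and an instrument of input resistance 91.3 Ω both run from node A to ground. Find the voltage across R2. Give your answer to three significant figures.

V_out ≈ 3.41 mV

R2 ‖ R_L = (12.3 × 91.3)/(12.3 + 91.3) = 10.84 Ω.
Voltage divider with the loaded lower leg: V_out = 4.41 × 10.84/(3.17 + 10.84) = 4.41 × 0.7737 = 3.412 mV.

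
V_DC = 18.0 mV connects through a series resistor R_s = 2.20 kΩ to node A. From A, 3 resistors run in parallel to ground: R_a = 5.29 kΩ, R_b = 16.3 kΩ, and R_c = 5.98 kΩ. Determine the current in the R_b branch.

Equivalent of the parallel group: R_p = 2.395 kΩ.
V_A = 18.0 × 2.395/4.595 = 9.381 mV.
Branch current I = V_A/R_b = 9.381/16.3 = 0.5755 µA.

I ≈ 0.576 µA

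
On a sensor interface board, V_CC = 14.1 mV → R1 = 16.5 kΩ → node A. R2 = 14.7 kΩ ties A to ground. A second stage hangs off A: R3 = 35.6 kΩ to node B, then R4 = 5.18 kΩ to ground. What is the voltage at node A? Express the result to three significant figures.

Looking into the second stage from A: R3 + R4 = 40.78 kΩ appears in parallel with R2.
Effective lower resistance at A: R2 ‖ 40.78 = 10.81 kΩ.
V_A = 14.1 × 10.81/(16.5 + 10.81) = 5.580 mV.

V_A ≈ 5.58 mV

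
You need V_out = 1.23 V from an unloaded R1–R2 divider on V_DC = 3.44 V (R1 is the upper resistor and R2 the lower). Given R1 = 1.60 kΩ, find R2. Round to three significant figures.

V_out/V_DC = R2/(R1+R2) = 0.3576.
Rearranging, R2 = R1·k/(1−k) = 1.60 × 0.5566 = 0.8905 kΩ.

R2 ≈ 0.890 kΩ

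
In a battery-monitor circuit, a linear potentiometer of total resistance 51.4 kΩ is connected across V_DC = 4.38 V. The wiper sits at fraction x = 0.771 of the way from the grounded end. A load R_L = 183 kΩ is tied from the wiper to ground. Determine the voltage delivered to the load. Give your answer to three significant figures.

Split the track: R_lower = x·R_p = 39.63 kΩ, R_upper = (1−x)·R_p = 11.77 kΩ.
Lower segment in parallel with the load: 39.63 ‖ 183 = 32.58 kΩ.
Loaded-divider output: V_out = 4.38 × 0.7346 = 3.217 V.
(Unloaded: V_out = x·V_DC = 3.38 V.)

V_out ≈ 3.22 V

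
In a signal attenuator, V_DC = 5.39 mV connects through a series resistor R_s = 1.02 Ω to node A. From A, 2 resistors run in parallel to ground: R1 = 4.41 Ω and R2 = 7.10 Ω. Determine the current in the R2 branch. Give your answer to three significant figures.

Parallel bank: R_p = 1/(1/4.41 + 1/7.10) = 2.720 Ω.
V_A by voltage divider: V_A = 5.39 × 2.720/(1.02 + 2.720) = 3.920 mV.
Branch current I = V_A/R2 = 3.920/7.10 = 0.5521 mA.

I ≈ 0.552 mA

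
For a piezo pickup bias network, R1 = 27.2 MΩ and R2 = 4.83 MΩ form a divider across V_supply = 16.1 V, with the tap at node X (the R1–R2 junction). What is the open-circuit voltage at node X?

Open-circuit (no load on X): V_th = V_supply · R2/(R1 + R2) = 16.1 × 4.83/(27.20 + 4.83) = 2.428 V.

V_th ≈ 2.43 V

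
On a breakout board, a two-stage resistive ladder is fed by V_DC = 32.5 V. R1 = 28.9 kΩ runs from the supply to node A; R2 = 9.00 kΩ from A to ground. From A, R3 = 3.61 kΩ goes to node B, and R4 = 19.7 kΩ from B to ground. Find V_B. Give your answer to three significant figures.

V_B ≈ 5.04 V

The second stage (R3 + R4 = 23.31 kΩ) loads node A in parallel with R2.
Effective lower resistance at A: R2 ‖ 23.31 = 6.493 kΩ.
V_A = 32.5 × 6.493/(28.9 + 6.493) = 5.962 V.
Stage 2 is unloaded, so V_B = V_A · R4/(R3+R4) = 5.962 × 19.7/23.31 = 5.039 V.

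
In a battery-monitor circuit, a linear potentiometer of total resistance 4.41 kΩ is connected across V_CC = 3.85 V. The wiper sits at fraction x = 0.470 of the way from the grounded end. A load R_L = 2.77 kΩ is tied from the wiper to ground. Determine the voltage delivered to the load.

Split the track: R_lower = x·R_p = 2.073 kΩ, R_upper = (1−x)·R_p = 2.337 kΩ.
Lower segment in parallel with the load: 2.073 ‖ 2.77 = 1.186 kΩ.
V_out = 3.85 × 1.186/(2.337 + 1.186) = 1.296 V.

V_out ≈ 1.30 V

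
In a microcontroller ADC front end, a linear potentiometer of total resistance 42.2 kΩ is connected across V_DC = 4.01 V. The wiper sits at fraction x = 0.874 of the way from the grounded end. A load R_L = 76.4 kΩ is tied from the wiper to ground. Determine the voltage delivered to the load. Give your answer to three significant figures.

V_out ≈ 3.30 V

Lower segment x·R_p = 36.88 kΩ; upper segment (1−x)·R_p = 5.317 kΩ.
R_L loads the lower segment: effective lower R = 24.87 kΩ.
V_out = 4.01 × 24.87/(5.317 + 24.87) = 3.304 V.
(Unloaded: V_out = x·V_DC = 3.50 V.)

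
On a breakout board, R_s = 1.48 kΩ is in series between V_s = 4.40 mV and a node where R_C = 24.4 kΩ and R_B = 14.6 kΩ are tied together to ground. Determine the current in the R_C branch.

I ≈ 0.155 µA

Equivalent of the parallel group: R_p = 9.134 kΩ.
V_A = 4.40 × 9.134/10.61 = 3.786 mV.
I(R_C) = V_A / R_C = 3.786/24.4 = 0.1552 µA.
(Check via current divider: I_total = 0.4145 µA; share G_k/ΣG = 0.3744 → same result.)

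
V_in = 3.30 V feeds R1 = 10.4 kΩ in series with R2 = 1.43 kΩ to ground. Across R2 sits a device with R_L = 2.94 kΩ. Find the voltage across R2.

R2 ‖ R_L = (1.43 × 2.94)/(1.43 + 2.94) = 0.9621 kΩ.
Voltage divider with the loaded lower leg: V_out = 3.30 × 0.9621/(10.4 + 0.9621) = 3.30 × 0.08467 = 0.2794 V.

V_out ≈ 0.279 V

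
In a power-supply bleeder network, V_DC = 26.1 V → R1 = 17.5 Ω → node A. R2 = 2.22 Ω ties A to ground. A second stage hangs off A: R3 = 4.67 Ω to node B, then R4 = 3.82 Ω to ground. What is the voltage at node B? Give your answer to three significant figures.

V_B ≈ 1.07 V

The second stage (R3 + R4 = 8.490 Ω) loads node A in parallel with R2.
R2 ‖ (R3+R4) = 1.760 Ω.
So V_A = 26.1 × 0.09137 = 2.385 V.
Then the unloaded second divider: V_B = V_A × R4/(R3+R4) = 2.385 × 0.4499 = 1.073 V.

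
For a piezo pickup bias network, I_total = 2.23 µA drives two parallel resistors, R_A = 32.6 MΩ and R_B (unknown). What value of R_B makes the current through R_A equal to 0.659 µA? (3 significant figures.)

R_B ≈ 13.7 MΩ

Two-branch current divider: I_A = I_total · R_B/(R_A + R_B).
0.659/2.23 = R_B/(R_A + R_B) → R_B = R_A · (0.2955)/(1 − 0.2955) = 32.6 × 0.4195 = 13.67 MΩ.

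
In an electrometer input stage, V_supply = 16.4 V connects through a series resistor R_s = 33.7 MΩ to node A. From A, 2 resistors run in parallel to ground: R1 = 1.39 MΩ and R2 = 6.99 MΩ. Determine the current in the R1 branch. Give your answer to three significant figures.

I ≈ 0.392 µA

Parallel bank: R_p = 1/(1/1.39 + 1/6.99) = 1.159 MΩ.
V_A by voltage divider: V_A = 16.4 × 1.159/(33.7 + 1.159) = 0.5455 V.
I(R1) = V_A / R1 = 0.5455/1.39 = 0.3924 µA.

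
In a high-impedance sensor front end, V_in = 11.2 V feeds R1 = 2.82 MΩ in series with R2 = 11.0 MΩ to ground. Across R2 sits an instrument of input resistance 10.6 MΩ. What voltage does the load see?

V_out ≈ 7.36 V

First combine the lower leg with the load: R2 ‖ R_L = 5.398 MΩ.
Then V_out = V_in · R2'/(R1 + R2') = 11.2 × 5.398/8.218 = 7.357 V.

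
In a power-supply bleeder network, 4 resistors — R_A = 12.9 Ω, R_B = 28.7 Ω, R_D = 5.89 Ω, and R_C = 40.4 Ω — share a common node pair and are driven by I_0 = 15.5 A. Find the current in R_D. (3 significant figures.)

I ≈ 8.57 A

Conductances: ΣG = 1/12.9 + 1/28.7 + 1/5.89 + 1/40.4 = 0.3069 (1/Ω).
By the current-divider rule, I = I_0 · G_k/ΣG = 15.5 × 0.5532 = 8.575 A.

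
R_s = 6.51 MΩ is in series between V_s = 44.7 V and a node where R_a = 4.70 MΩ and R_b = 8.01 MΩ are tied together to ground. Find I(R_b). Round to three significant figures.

I ≈ 1.75 µA

Parallel bank: R_p = 1/(1/4.70 + 1/8.01) = 2.962 MΩ.
Node voltage V_A = V_s · R_p/(R_s + R_p) = 44.7 × 0.3127 = 13.98 V.
Branch current I = V_A/R_b = 13.98/8.01 = 1.745 µA.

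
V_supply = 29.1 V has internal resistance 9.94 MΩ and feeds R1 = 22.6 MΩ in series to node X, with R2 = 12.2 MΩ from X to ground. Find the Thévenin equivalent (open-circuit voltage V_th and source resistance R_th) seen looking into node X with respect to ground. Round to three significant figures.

V_th ≈ 7.94 V, R_th ≈ 8.87 MΩ

R1' = 9.94 + 22.6 = 32.54 MΩ (source resistance + R1).
Open-circuit (no load on X): V_th = V_supply · R2/(R1' + R2) = 29.1 × 12.2/(32.54 + 12.2) = 7.935 V.
Looking into X with the source shorted: R_th = R1'·R2/(R1'+R2) = 32.54 × 12.2/44.74 = 8.873 MΩ.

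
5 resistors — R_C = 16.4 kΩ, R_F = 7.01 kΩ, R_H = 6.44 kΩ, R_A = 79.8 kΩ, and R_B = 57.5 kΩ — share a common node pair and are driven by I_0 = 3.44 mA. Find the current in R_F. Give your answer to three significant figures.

I ≈ 1.26 mA

Total conductance ΣG = 1/16.4 + 1/7.01 + 1/6.44 + 1/79.8 + 1/57.5 = 0.3888 (units of 1/kΩ).
By the current-divider rule, I = I_0 · G_k/ΣG = 3.44 × 0.3669 = 1.262 mA.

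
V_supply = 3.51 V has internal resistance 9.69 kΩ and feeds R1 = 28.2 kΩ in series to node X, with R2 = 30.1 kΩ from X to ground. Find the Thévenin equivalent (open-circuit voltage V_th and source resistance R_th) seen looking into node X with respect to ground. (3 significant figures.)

V_th ≈ 1.55 V, R_th ≈ 16.8 kΩ

R1' = 9.69 + 28.2 = 37.89 kΩ (source resistance + R1).
Open-circuit (no load on X): V_th = V_supply · R2/(R1' + R2) = 3.51 × 30.1/(37.89 + 30.1) = 1.554 V.
With V_supply suppressed (replaced by a short), R_th = R1' ‖ R2 = (37.89 × 30.1)/(37.89 + 30.1) = 16.77 kΩ.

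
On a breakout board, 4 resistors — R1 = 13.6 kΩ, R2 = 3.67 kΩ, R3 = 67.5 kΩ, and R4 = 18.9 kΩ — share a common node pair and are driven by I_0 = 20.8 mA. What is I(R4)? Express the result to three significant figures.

Conductances: ΣG = 1/13.6 + 1/3.67 + 1/67.5 + 1/18.9 = 0.4137 (1/kΩ).
By the current-divider rule, I = I_0 · G_k/ΣG = 20.8 × 0.1279 = 2.660 mA.

I ≈ 2.66 mA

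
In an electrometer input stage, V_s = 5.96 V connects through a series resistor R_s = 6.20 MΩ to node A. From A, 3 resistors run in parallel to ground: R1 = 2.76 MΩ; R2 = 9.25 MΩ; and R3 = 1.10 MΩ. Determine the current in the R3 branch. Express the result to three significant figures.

Equivalent of the parallel group: R_p = 0.7249 MΩ.
V_A = 5.96 × 0.7249/6.925 = 0.6239 V.
I(R3) = V_A / R3 = 0.6239/1.10 = 0.5672 µA.

I ≈ 0.567 µA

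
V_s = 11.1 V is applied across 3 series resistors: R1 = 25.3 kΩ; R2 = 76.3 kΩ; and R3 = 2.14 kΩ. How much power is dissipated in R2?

The common current is I = 11.1/103.7 = 0.1070 mA.
P(R2) = I²·R2 = (0.1070)² × 76.3 = 0.8735 mW.

P ≈ 0.874 mW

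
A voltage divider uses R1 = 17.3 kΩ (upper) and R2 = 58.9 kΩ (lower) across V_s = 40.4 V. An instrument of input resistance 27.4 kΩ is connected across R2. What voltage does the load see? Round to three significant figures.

The load sits in parallel with R2, giving an effective lower resistance R2' = R2·R_L/(R2+R_L) = 18.70 kΩ.
Then V_out = V_s · R2'/(R1 + R2') = 40.4 × 18.70/36.00 = 20.99 V.

V_out ≈ 21.0 V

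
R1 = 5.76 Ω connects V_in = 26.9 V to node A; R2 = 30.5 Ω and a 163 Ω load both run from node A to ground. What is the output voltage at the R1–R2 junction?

V_out ≈ 22.0 V

First combine the lower leg with the load: R2 ‖ R_L = 25.69 Ω.
Then V_out = V_in · R2'/(R1 + R2') = 26.9 × 25.69/31.45 = 21.97 V.
(Unloaded it would be 22.6 V; the load pulls it down.)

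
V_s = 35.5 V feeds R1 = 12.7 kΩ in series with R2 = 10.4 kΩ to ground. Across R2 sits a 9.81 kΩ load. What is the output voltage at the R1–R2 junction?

V_out ≈ 10.1 V

R2 ‖ R_L = (10.4 × 9.81)/(10.4 + 9.81) = 5.048 kΩ.
Then V_out = V_s · R2'/(R1 + R2') = 35.5 × 5.048/17.75 = 10.10 V.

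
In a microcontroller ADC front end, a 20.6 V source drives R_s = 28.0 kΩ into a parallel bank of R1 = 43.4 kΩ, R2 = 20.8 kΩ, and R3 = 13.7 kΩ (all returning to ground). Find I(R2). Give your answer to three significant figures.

I ≈ 0.197 mA

Equivalent of the parallel group: R_p = 6.939 kΩ.
V_A = 20.6 × 6.939/34.94 = 4.091 V.
I(R2) = V_A / R2 = 4.091/20.8 = 0.1967 mA.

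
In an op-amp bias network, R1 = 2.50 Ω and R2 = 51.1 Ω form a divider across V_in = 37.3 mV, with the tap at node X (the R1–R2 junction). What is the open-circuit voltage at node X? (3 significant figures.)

V_th ≈ 35.6 mV

V_th is the unloaded tap voltage: V_in · R2/(R1+R2) = 37.3 × 0.9534 = 35.56 mV.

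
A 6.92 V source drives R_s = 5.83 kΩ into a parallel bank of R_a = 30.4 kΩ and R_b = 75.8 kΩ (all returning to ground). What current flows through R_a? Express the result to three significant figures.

Parallel bank: R_p = 1/(1/30.4 + 1/75.8) = 21.70 kΩ.
Node voltage V_A = V_DC · R_p/(R_s + R_p) = 6.92 × 0.7882 = 5.454 V.
Branch current I = V_A/R_a = 5.454/30.4 = 0.1794 mA.

I ≈ 0.179 mA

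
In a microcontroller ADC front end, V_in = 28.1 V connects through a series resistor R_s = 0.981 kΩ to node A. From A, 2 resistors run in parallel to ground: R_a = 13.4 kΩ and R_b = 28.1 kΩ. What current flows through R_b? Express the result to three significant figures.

Combine the parallel branches: R_p = (1/13.4 + 1/28.1)⁻¹ = 9.073 kΩ.
V_A by voltage divider: V_A = 28.1 × 9.073/(0.981 + 9.073) = 25.36 V.
Branch current I = V_A/R_b = 25.36/28.1 = 0.9024 mA.

I ≈ 0.902 mA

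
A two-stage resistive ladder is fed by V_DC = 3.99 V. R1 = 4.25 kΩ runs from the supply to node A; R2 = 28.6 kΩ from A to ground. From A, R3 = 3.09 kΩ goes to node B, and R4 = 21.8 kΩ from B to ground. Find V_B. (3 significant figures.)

The second stage (R3 + R4 = 24.89 kΩ) loads node A in parallel with R2.
Effective lower resistance at A: R2 ‖ 24.89 = 13.31 kΩ.
First divider: V_A = V_DC · 13.31/(4.25 + 13.31) = 3.024 V.
Stage 2 is unloaded, so V_B = V_A · R4/(R3+R4) = 3.024 × 21.8/24.89 = 2.649 V.

V_B ≈ 2.65 V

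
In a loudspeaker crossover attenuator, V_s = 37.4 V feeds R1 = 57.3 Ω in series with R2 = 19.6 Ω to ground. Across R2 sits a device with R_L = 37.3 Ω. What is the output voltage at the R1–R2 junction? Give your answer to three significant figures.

V_out ≈ 6.85 V

R2 ‖ R_L = (19.6 × 37.3)/(19.6 + 37.3) = 12.85 Ω.
Voltage divider with the loaded lower leg: V_out = 37.4 × 12.85/(57.3 + 12.85) = 37.4 × 0.1832 = 6.850 V.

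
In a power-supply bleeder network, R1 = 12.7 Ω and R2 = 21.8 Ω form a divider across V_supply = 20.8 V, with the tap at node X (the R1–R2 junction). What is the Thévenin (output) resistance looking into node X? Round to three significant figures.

Looking into X with the source shorted: R_th = R1·R2/(R1+R2) = 12.70 × 21.8/34.50 = 8.025 Ω.

R_th ≈ 8.02 Ω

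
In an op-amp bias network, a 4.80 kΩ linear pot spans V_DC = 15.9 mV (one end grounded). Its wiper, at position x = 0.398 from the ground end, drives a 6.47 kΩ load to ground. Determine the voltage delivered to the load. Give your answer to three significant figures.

V_out ≈ 5.37 mV

Lower segment x·R_p = 1.910 kΩ; upper segment (1−x)·R_p = 2.890 kΩ.
R_L loads the lower segment: effective lower R = 1.475 kΩ.
Loaded-divider output: V_out = 15.9 × 0.3379 = 5.373 mV.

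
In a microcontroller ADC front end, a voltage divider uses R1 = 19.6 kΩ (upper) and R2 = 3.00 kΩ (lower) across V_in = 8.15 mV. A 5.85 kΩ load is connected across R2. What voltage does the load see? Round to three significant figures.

V_out ≈ 0.749 mV

R2 ‖ R_L = (3.00 × 5.85)/(3.00 + 5.85) = 1.983 kΩ.
Voltage divider with the loaded lower leg: V_out = 8.15 × 1.983/(19.6 + 1.983) = 8.15 × 0.09188 = 0.7488 mV.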